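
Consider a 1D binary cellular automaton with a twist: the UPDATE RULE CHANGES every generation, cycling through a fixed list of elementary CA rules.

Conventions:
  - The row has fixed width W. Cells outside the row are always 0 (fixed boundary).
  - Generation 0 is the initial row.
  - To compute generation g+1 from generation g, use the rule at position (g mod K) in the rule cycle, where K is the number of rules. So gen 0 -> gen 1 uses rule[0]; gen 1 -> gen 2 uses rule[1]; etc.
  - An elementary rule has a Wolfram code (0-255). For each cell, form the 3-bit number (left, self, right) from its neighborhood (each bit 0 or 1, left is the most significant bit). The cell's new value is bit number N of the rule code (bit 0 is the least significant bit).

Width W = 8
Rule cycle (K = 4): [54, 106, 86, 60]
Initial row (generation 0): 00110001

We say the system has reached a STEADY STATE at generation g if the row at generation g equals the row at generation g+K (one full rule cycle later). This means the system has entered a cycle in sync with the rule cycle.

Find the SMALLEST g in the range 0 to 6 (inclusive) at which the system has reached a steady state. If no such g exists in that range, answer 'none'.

Gen 0: 00110001
Gen 1 (rule 54): 01001011
Gen 2 (rule 106): 10010111
Gen 3 (rule 86): 11110001
Gen 4 (rule 60): 10001001
Gen 5 (rule 54): 11011111
Gen 6 (rule 106): 11110001
Gen 7 (rule 86): 00011011
Gen 8 (rule 60): 00010110
Gen 9 (rule 54): 00111001
Gen 10 (rule 106): 01101010

Answer: none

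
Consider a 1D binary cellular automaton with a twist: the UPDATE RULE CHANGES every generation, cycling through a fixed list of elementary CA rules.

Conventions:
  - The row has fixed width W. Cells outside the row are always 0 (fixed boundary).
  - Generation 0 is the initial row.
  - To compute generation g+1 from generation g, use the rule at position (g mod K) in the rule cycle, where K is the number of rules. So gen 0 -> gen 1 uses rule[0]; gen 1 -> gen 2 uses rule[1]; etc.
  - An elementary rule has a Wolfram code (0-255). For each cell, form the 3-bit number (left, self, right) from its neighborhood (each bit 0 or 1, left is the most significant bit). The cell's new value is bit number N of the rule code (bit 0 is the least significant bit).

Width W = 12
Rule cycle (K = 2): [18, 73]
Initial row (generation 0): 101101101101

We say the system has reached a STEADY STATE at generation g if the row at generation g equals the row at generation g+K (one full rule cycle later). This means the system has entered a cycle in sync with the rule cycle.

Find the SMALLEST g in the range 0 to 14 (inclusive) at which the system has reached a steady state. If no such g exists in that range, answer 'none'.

Gen 0: 101101101101
Gen 1 (rule 18): 000000000000
Gen 2 (rule 73): 111111111111
Gen 3 (rule 18): 000000000000
Gen 4 (rule 73): 111111111111
Gen 5 (rule 18): 000000000000
Gen 6 (rule 73): 111111111111
Gen 7 (rule 18): 000000000000
Gen 8 (rule 73): 111111111111
Gen 9 (rule 18): 000000000000
Gen 10 (rule 73): 111111111111
Gen 11 (rule 18): 000000000000
Gen 12 (rule 73): 111111111111
Gen 13 (rule 18): 000000000000
Gen 14 (rule 73): 111111111111
Gen 15 (rule 18): 000000000000
Gen 16 (rule 73): 111111111111

Answer: 1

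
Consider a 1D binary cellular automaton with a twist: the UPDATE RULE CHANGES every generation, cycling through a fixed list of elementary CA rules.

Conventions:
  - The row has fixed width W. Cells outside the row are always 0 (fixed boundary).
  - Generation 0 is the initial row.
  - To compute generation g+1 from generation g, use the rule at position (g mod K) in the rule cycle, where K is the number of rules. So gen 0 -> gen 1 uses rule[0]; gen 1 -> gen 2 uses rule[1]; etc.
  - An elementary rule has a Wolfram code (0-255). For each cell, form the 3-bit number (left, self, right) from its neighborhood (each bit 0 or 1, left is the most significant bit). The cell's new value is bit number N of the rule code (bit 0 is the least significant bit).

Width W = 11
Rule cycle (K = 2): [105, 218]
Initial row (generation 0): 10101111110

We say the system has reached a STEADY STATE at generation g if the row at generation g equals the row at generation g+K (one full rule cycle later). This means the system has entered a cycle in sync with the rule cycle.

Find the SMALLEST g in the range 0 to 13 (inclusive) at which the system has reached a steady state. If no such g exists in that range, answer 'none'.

Gen 0: 10101111110
Gen 1 (rule 105): 01011000010
Gen 2 (rule 218): 10011100101
Gen 3 (rule 105): 00010100010
Gen 4 (rule 218): 00100010101
Gen 5 (rule 105): 10001001010
Gen 6 (rule 218): 01010110001
Gen 7 (rule 105): 00101110100
Gen 8 (rule 218): 01001110010
Gen 9 (rule 105): 00001010000
Gen 10 (rule 218): 00010001000
Gen 11 (rule 105): 11000100011
Gen 12 (rule 218): 11101010111
Gen 13 (rule 105): 10110101101
Gen 14 (rule 218): 00110001100
Gen 15 (rule 105): 10110101101

Answer: 13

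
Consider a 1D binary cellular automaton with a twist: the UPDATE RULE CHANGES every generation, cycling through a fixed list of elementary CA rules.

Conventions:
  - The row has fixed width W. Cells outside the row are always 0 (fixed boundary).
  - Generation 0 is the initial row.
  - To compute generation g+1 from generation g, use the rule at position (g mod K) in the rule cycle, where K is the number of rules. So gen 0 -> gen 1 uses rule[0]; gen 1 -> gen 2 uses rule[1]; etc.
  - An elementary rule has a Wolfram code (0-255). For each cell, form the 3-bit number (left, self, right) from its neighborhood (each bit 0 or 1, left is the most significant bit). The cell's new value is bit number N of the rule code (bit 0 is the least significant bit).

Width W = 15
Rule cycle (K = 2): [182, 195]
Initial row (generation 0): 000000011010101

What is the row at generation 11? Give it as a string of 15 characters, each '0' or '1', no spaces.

Answer: 011100111001111

Derivation:
Gen 0: 000000011010101
Gen 1 (rule 182): 000000100111111
Gen 2 (rule 195): 111111001011111
Gen 3 (rule 182): 011110111101110
Gen 4 (rule 195): 101110011100110
Gen 5 (rule 182): 110101101011001
Gen 6 (rule 195): 010000100001010
Gen 7 (rule 182): 111001110011111
Gen 8 (rule 195): 011010110101111
Gen 9 (rule 182): 100111001110110
Gen 10 (rule 195): 001011010110010
Gen 11 (rule 182): 011100111001111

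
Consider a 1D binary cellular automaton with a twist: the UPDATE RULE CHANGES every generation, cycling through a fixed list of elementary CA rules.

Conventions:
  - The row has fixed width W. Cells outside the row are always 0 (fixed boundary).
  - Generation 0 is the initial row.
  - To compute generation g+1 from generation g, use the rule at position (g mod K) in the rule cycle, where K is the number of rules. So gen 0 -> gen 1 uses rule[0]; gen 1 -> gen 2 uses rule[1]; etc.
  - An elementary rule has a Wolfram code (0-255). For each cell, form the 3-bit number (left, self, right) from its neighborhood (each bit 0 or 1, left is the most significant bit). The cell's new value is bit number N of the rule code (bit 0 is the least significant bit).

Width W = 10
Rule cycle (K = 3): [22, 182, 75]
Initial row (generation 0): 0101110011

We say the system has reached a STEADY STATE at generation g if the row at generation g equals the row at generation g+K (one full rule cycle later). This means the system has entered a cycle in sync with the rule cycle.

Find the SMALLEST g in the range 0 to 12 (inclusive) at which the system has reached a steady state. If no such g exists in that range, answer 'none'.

Answer: none

Derivation:
Gen 0: 0101110011
Gen 1 (rule 22): 1100001100
Gen 2 (rule 182): 0010010010
Gen 3 (rule 75): 1100100100
Gen 4 (rule 22): 0011111110
Gen 5 (rule 182): 0101111101
Gen 6 (rule 75): 1001000100
Gen 7 (rule 22): 1111101110
Gen 8 (rule 182): 0111010101
Gen 9 (rule 75): 1101000000
Gen 10 (rule 22): 0001100000
Gen 11 (rule 182): 0010010000
Gen 12 (rule 75): 1100100111
Gen 13 (rule 22): 0011111000
Gen 14 (rule 182): 0101110100
Gen 15 (rule 75): 1001010001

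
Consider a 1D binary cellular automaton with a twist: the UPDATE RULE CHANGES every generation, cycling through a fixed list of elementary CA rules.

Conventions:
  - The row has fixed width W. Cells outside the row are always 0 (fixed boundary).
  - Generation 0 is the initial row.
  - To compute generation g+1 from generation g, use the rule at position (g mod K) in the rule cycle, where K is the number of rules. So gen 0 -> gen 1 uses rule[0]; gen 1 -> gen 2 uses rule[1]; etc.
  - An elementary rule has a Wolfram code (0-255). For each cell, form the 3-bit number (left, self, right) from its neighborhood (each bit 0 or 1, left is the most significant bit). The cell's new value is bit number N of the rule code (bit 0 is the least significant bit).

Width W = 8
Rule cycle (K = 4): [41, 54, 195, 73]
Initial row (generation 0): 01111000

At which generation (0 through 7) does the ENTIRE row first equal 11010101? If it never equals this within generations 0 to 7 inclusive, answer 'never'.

Answer: never

Derivation:
Gen 0: 01111000
Gen 1 (rule 41): 01000011
Gen 2 (rule 54): 11100100
Gen 3 (rule 195): 01101001
Gen 4 (rule 73): 01100000
Gen 5 (rule 41): 01001111
Gen 6 (rule 54): 11110000
Gen 7 (rule 195): 01110111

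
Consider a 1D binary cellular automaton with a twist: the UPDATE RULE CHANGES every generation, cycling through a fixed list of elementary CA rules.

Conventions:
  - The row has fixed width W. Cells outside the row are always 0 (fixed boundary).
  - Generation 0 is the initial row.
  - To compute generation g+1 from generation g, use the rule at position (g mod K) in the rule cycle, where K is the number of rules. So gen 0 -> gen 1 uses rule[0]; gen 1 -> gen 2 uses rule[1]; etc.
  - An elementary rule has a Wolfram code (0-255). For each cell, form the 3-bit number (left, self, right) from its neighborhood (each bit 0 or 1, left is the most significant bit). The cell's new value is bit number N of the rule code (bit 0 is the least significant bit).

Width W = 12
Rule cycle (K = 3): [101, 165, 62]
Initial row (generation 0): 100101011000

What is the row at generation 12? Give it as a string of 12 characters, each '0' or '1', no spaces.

Gen 0: 100101011000
Gen 1 (rule 101): 100111101011
Gen 2 (rule 165): 100011011100
Gen 3 (rule 62): 110110110010
Gen 4 (rule 101): 011011010010
Gen 5 (rule 165): 000100110010
Gen 6 (rule 62): 001111101111
Gen 7 (rule 101): 100000110001
Gen 8 (rule 165): 101110000101
Gen 9 (rule 62): 111001001111
Gen 10 (rule 101): 001001000001
Gen 11 (rule 165): 101001011101
Gen 12 (rule 62): 111111110011

Answer: 111111110011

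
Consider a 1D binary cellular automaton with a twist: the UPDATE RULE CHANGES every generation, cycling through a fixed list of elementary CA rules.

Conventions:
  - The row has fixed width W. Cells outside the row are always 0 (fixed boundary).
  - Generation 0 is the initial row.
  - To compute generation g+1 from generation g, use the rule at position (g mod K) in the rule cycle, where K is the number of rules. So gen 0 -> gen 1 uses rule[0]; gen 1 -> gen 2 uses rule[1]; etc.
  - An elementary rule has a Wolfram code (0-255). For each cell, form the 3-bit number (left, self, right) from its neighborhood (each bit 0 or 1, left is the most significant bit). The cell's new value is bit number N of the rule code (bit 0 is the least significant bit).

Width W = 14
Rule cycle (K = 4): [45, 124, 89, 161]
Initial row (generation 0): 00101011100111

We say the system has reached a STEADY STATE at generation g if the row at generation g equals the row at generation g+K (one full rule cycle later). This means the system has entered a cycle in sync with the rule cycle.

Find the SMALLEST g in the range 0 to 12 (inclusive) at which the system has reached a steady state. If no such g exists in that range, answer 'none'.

Gen 0: 00101011100111
Gen 1 (rule 45): 10111110000100
Gen 2 (rule 124): 11100011000110
Gen 3 (rule 89): 10111011110111
Gen 4 (rule 161): 01010101101010
Gen 5 (rule 45): 01111111011110
Gen 6 (rule 124): 01000001110011
Gen 7 (rule 89): 00111101011011
Gen 8 (rule 161): 10011010100100
Gen 9 (rule 45): 10010111100101
Gen 10 (rule 124): 11011100110111
Gen 11 (rule 89): 11010110110101
Gen 12 (rule 161): 00101001001010
Gen 13 (rule 45): 10111001001110
Gen 14 (rule 124): 11101101101011
Gen 15 (rule 89): 10101101100011
Gen 16 (rule 161): 01010010001000

Answer: none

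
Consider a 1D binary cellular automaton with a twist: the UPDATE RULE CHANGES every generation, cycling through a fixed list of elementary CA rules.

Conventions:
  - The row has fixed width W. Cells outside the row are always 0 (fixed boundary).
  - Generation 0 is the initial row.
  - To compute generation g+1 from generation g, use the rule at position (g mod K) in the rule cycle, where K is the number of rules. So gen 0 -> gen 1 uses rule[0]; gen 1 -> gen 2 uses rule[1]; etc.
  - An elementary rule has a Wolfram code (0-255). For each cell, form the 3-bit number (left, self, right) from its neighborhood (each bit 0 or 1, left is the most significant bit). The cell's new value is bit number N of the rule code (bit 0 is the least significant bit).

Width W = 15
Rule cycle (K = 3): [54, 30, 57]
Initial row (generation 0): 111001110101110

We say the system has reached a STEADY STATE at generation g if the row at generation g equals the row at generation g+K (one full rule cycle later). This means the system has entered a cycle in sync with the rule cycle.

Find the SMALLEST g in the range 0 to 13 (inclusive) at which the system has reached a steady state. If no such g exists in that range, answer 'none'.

Answer: none

Derivation:
Gen 0: 111001110101110
Gen 1 (rule 54): 000110001110001
Gen 2 (rule 30): 001101011001011
Gen 3 (rule 57): 101010110100110
Gen 4 (rule 54): 111111001111001
Gen 5 (rule 30): 100000111000111
Gen 6 (rule 57): 011110100110100
Gen 7 (rule 54): 100001111001110
Gen 8 (rule 30): 110011000111001
Gen 9 (rule 57): 101010110100100
Gen 10 (rule 54): 111111001111110
Gen 11 (rule 30): 100000111000001
Gen 12 (rule 57): 011110100111100
Gen 13 (rule 54): 100001111000010
Gen 14 (rule 30): 110011000100111
Gen 15 (rule 57): 101010110010100
Gen 16 (rule 54): 111111001111110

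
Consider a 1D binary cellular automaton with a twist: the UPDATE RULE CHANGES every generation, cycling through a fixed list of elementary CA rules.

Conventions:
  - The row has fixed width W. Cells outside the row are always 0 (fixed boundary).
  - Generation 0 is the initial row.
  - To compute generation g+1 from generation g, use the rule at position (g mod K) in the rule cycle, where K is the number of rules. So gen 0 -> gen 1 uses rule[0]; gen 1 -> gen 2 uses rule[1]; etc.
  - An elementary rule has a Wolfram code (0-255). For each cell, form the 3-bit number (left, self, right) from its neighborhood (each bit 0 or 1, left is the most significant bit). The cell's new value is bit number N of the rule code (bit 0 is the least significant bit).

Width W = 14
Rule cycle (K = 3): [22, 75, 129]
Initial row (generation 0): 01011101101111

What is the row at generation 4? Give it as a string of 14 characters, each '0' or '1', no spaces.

Gen 0: 01011101101111
Gen 1 (rule 22): 11000000000000
Gen 2 (rule 75): 11011111111111
Gen 3 (rule 129): 00001111111110
Gen 4 (rule 22): 00010000000001

Answer: 00010000000001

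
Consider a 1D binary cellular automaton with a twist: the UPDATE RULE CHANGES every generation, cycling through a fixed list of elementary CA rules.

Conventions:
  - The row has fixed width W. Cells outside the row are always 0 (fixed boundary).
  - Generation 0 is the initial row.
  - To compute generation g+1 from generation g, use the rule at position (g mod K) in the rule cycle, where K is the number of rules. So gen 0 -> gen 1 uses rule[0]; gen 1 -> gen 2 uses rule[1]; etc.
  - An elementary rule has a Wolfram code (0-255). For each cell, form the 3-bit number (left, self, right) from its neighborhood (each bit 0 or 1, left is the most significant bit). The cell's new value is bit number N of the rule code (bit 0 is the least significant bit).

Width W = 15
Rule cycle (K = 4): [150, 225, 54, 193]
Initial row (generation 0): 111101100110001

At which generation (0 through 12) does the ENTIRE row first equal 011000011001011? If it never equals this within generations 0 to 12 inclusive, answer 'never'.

Gen 0: 111101100110001
Gen 1 (rule 150): 011000011001011
Gen 2 (rule 225): 001011001000101
Gen 3 (rule 54): 011100111101111
Gen 4 (rule 193): 001100011100111
Gen 5 (rule 150): 010010101011010
Gen 6 (rule 225): 000001010101100
Gen 7 (rule 54): 000011111110010
Gen 8 (rule 193): 111001111110000
Gen 9 (rule 150): 010110111101000
Gen 10 (rule 225): 001011011110011
Gen 11 (rule 54): 011100100001100
Gen 12 (rule 193): 001100001100101

Answer: 1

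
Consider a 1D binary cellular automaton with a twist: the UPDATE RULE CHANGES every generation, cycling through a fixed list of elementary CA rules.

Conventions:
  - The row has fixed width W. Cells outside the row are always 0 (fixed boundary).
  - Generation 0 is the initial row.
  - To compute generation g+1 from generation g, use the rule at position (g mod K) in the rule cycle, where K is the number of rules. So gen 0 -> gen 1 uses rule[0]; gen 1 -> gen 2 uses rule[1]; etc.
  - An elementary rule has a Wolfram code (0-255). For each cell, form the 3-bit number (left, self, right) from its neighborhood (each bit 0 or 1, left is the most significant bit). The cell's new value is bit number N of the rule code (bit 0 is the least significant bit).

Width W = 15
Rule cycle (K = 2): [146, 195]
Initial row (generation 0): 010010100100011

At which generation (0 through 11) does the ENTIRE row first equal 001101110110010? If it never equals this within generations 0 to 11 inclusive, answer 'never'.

Gen 0: 010010100100011
Gen 1 (rule 146): 101100011010100
Gen 2 (rule 195): 000101101000001
Gen 3 (rule 146): 001000000100010
Gen 4 (rule 195): 110011111001100
Gen 5 (rule 146): 001101110110010
Gen 6 (rule 195): 110100110010100
Gen 7 (rule 146): 000011001100010
Gen 8 (rule 195): 111101010101100
Gen 9 (rule 146): 011000000000010
Gen 10 (rule 195): 101011111111100
Gen 11 (rule 146): 000001111111010

Answer: 5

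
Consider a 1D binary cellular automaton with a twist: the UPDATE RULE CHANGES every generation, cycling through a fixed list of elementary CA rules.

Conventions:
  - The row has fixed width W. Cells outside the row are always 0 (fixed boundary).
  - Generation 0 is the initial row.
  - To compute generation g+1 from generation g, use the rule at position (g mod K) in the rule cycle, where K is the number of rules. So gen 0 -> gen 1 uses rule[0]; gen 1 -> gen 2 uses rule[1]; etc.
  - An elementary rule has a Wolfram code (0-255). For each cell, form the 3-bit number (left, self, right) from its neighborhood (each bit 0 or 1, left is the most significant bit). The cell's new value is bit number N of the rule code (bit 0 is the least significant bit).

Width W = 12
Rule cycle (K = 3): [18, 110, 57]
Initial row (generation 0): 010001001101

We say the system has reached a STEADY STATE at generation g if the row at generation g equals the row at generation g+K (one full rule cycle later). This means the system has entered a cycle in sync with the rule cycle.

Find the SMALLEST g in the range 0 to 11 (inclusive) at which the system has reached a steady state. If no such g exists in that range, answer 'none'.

Gen 0: 010001001101
Gen 1 (rule 18): 101010110000
Gen 2 (rule 110): 111111110000
Gen 3 (rule 57): 100000001111
Gen 4 (rule 18): 010000010000
Gen 5 (rule 110): 110000110000
Gen 6 (rule 57): 101110101111
Gen 7 (rule 18): 000000000000
Gen 8 (rule 110): 000000000000
Gen 9 (rule 57): 111111111111
Gen 10 (rule 18): 000000000000
Gen 11 (rule 110): 000000000000
Gen 12 (rule 57): 111111111111
Gen 13 (rule 18): 000000000000
Gen 14 (rule 110): 000000000000

Answer: 7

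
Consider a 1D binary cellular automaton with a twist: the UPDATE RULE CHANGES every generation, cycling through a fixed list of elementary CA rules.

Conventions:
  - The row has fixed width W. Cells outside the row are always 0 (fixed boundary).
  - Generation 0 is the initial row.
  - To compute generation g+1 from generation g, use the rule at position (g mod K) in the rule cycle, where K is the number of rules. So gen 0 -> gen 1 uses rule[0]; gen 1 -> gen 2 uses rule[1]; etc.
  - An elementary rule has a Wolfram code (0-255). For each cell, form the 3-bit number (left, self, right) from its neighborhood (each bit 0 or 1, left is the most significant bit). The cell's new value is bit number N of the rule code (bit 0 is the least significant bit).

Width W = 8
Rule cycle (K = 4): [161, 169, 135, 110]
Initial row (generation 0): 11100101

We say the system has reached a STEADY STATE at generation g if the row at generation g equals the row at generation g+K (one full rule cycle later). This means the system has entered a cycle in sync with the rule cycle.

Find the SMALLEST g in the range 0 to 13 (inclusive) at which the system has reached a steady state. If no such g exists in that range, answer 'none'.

Answer: 1

Derivation:
Gen 0: 11100101
Gen 1 (rule 161): 01000010
Gen 2 (rule 169): 00011000
Gen 3 (rule 135): 11100011
Gen 4 (rule 110): 10100111
Gen 5 (rule 161): 01000010
Gen 6 (rule 169): 00011000
Gen 7 (rule 135): 11100011
Gen 8 (rule 110): 10100111
Gen 9 (rule 161): 01000010
Gen 10 (rule 169): 00011000
Gen 11 (rule 135): 11100011
Gen 12 (rule 110): 10100111
Gen 13 (rule 161): 01000010
Gen 14 (rule 169): 00011000
Gen 15 (rule 135): 11100011
Gen 16 (rule 110): 10100111
Gen 17 (rule 161): 01000010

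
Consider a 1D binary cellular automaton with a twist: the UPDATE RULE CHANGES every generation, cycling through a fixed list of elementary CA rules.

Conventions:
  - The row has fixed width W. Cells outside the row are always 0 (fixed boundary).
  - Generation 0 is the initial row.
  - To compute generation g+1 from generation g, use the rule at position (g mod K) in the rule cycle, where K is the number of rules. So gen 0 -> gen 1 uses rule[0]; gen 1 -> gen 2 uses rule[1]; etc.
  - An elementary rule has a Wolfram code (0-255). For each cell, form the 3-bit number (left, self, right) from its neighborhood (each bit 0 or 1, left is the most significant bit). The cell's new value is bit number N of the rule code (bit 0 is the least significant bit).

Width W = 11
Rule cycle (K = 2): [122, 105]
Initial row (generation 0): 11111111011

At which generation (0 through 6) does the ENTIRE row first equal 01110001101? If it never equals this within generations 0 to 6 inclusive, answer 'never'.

Answer: never

Derivation:
Gen 0: 11111111011
Gen 1 (rule 122): 10000001111
Gen 2 (rule 105): 00111101001
Gen 3 (rule 122): 01100110110
Gen 4 (rule 105): 01100111110
Gen 5 (rule 122): 11111100011
Gen 6 (rule 105): 10000101011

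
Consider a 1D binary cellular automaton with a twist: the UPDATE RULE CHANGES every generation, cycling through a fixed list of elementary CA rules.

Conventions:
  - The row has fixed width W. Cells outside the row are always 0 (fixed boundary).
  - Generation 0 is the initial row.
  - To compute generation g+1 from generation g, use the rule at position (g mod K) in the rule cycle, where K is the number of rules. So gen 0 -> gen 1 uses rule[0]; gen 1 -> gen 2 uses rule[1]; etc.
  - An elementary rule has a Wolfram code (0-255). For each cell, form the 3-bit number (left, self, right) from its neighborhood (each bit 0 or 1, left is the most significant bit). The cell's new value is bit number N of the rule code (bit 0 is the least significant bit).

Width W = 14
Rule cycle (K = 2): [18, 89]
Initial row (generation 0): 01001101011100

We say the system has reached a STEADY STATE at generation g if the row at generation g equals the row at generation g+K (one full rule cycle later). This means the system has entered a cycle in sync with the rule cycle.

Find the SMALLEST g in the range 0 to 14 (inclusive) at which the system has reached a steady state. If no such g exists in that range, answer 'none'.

Answer: 5

Derivation:
Gen 0: 01001101011100
Gen 1 (rule 18): 10110000000010
Gen 2 (rule 89): 00111111111001
Gen 3 (rule 18): 01000000000110
Gen 4 (rule 89): 00111111110111
Gen 5 (rule 18): 01000000000000
Gen 6 (rule 89): 00111111111111
Gen 7 (rule 18): 01000000000000
Gen 8 (rule 89): 00111111111111
Gen 9 (rule 18): 01000000000000
Gen 10 (rule 89): 00111111111111
Gen 11 (rule 18): 01000000000000
Gen 12 (rule 89): 00111111111111
Gen 13 (rule 18): 01000000000000
Gen 14 (rule 89): 00111111111111
Gen 15 (rule 18): 01000000000000
Gen 16 (rule 89): 00111111111111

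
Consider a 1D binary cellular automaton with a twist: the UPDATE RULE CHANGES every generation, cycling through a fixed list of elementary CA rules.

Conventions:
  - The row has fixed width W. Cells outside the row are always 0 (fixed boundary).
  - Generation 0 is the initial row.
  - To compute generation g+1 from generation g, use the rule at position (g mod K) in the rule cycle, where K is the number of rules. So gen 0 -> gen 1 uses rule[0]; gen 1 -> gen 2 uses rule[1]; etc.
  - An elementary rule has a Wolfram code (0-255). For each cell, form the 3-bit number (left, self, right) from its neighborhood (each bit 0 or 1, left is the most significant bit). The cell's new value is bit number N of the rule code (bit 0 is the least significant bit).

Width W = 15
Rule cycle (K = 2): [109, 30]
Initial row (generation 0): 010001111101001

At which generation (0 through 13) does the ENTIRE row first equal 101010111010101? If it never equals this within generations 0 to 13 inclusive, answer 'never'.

Answer: 9

Derivation:
Gen 0: 010001111101001
Gen 1 (rule 109): 010101000111001
Gen 2 (rule 30): 110101101100111
Gen 3 (rule 109): 111111111100101
Gen 4 (rule 30): 100000000011101
Gen 5 (rule 109): 101111111010111
Gen 6 (rule 30): 101000000010100
Gen 7 (rule 109): 111011111011101
Gen 8 (rule 30): 100010000010001
Gen 9 (rule 109): 101010111010101
Gen 10 (rule 30): 101010100010101
Gen 11 (rule 109): 111111101011111
Gen 12 (rule 30): 100000001010000
Gen 13 (rule 109): 101111101110111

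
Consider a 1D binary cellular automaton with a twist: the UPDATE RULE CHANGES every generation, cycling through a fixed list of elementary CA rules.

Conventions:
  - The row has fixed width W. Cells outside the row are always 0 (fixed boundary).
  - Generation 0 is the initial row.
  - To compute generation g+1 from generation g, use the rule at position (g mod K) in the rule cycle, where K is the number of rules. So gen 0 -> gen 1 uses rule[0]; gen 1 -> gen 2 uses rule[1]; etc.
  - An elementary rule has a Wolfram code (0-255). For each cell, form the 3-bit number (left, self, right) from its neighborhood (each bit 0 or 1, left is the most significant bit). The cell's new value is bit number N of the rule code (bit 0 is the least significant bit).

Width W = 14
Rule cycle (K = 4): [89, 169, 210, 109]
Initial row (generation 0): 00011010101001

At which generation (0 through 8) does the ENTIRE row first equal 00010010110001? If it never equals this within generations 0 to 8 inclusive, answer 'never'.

Gen 0: 00011010101001
Gen 1 (rule 89): 11011000000100
Gen 2 (rule 169): 10110011110001
Gen 3 (rule 210): 00011101111010
Gen 4 (rule 109): 11010111001110
Gen 5 (rule 89): 11000101101011
Gen 6 (rule 169): 10010011010110
Gen 7 (rule 210): 01101101000011
Gen 8 (rule 109): 01111111011011

Answer: never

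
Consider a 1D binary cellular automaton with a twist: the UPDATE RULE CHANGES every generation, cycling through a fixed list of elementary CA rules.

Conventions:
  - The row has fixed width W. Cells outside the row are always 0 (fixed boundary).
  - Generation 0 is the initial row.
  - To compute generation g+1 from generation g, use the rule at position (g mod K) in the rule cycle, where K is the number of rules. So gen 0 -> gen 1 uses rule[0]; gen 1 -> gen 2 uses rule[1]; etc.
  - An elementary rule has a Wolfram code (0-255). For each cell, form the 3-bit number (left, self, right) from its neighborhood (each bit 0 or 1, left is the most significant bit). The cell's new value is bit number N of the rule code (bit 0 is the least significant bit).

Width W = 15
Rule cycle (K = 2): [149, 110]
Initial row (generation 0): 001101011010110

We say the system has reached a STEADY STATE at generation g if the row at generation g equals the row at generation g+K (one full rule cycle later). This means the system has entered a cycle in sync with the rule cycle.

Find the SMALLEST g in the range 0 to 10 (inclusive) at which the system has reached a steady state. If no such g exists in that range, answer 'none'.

Gen 0: 001101011010110
Gen 1 (rule 149): 100001000010001
Gen 2 (rule 110): 100011000110011
Gen 3 (rule 149): 111000110001000
Gen 4 (rule 110): 101001110011000
Gen 5 (rule 149): 101100101000111
Gen 6 (rule 110): 111101111001101
Gen 7 (rule 149): 011000110100001
Gen 8 (rule 110): 111001111100011
Gen 9 (rule 149): 010100111011000
Gen 10 (rule 110): 111101101111000
Gen 11 (rule 149): 011000000110111
Gen 12 (rule 110): 111000001111101

Answer: none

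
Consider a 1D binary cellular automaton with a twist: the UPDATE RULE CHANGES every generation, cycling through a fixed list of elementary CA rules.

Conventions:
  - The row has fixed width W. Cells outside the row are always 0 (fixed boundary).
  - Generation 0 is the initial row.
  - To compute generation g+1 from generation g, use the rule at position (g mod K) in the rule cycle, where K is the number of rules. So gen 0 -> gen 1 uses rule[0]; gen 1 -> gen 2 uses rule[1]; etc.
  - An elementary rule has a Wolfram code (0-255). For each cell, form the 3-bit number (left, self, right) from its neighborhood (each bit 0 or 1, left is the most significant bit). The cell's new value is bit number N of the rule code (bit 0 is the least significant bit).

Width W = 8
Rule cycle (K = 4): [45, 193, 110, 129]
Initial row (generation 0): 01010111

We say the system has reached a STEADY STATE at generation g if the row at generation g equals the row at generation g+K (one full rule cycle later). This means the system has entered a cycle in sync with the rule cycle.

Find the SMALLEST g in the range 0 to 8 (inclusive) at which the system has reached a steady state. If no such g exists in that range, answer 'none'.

Answer: 5

Derivation:
Gen 0: 01010111
Gen 1 (rule 45): 01111100
Gen 2 (rule 193): 00111101
Gen 3 (rule 110): 01100111
Gen 4 (rule 129): 00000010
Gen 5 (rule 45): 11111010
Gen 6 (rule 193): 01111000
Gen 7 (rule 110): 11001000
Gen 8 (rule 129): 00000011
Gen 9 (rule 45): 11111010
Gen 10 (rule 193): 01111000
Gen 11 (rule 110): 11001000
Gen 12 (rule 129): 00000011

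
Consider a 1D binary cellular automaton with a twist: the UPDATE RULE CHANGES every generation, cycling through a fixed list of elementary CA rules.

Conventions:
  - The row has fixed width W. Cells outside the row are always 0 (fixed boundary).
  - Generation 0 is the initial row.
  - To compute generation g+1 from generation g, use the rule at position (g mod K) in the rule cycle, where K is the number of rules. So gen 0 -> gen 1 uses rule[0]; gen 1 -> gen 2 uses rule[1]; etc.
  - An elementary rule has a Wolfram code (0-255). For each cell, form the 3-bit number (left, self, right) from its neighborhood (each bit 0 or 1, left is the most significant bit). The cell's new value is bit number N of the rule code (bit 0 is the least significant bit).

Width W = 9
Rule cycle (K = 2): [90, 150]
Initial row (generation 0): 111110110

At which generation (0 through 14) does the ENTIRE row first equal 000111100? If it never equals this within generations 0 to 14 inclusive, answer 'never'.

Answer: never

Derivation:
Gen 0: 111110110
Gen 1 (rule 90): 100010111
Gen 2 (rule 150): 110110010
Gen 3 (rule 90): 110111101
Gen 4 (rule 150): 000011001
Gen 5 (rule 90): 000111110
Gen 6 (rule 150): 001011101
Gen 7 (rule 90): 010010100
Gen 8 (rule 150): 111110110
Gen 9 (rule 90): 100010111
Gen 10 (rule 150): 110110010
Gen 11 (rule 90): 110111101
Gen 12 (rule 150): 000011001
Gen 13 (rule 90): 000111110
Gen 14 (rule 150): 001011101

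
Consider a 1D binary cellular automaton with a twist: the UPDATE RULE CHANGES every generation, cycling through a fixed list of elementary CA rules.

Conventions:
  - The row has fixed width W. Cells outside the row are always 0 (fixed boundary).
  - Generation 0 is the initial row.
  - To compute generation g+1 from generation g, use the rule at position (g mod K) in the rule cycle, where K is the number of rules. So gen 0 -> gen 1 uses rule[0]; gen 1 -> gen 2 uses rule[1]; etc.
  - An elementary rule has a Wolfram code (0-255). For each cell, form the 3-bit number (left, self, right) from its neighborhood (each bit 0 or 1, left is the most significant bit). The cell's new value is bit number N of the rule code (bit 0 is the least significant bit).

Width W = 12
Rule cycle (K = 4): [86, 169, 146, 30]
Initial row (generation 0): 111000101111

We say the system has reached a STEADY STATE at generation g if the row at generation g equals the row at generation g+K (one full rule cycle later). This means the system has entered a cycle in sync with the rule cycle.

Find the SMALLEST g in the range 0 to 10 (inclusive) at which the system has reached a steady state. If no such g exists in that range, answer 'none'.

Gen 0: 111000101111
Gen 1 (rule 86): 001101100001
Gen 2 (rule 169): 101011001100
Gen 3 (rule 146): 000000110010
Gen 4 (rule 30): 000001101111
Gen 5 (rule 86): 000010100001
Gen 6 (rule 169): 111001001100
Gen 7 (rule 146): 010110110010
Gen 8 (rule 30): 110100101111
Gen 9 (rule 86): 010111100001
Gen 10 (rule 169): 001111001100
Gen 11 (rule 146): 010110110010
Gen 12 (rule 30): 110100101111
Gen 13 (rule 86): 010111100001
Gen 14 (rule 169): 001111001100

Answer: 7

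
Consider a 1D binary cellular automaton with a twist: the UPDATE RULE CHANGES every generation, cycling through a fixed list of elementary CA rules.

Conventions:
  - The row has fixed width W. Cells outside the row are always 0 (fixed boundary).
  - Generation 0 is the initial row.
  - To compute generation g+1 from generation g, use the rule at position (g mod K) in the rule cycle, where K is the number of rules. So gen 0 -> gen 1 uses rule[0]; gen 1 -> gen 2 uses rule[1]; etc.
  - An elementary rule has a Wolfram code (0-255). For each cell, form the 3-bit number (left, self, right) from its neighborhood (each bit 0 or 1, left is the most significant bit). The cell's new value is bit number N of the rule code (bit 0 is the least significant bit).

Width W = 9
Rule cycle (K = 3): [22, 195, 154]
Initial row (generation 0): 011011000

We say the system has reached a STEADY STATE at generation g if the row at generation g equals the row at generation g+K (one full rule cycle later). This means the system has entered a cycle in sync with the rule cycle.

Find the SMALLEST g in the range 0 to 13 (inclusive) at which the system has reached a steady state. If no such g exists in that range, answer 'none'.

Gen 0: 011011000
Gen 1 (rule 22): 100000100
Gen 2 (rule 195): 001111001
Gen 3 (rule 154): 011110110
Gen 4 (rule 22): 100000001
Gen 5 (rule 195): 001111110
Gen 6 (rule 154): 011111101
Gen 7 (rule 22): 100000001
Gen 8 (rule 195): 001111110
Gen 9 (rule 154): 011111101
Gen 10 (rule 22): 100000001
Gen 11 (rule 195): 001111110
Gen 12 (rule 154): 011111101
Gen 13 (rule 22): 100000001
Gen 14 (rule 195): 001111110
Gen 15 (rule 154): 011111101
Gen 16 (rule 22): 100000001

Answer: 4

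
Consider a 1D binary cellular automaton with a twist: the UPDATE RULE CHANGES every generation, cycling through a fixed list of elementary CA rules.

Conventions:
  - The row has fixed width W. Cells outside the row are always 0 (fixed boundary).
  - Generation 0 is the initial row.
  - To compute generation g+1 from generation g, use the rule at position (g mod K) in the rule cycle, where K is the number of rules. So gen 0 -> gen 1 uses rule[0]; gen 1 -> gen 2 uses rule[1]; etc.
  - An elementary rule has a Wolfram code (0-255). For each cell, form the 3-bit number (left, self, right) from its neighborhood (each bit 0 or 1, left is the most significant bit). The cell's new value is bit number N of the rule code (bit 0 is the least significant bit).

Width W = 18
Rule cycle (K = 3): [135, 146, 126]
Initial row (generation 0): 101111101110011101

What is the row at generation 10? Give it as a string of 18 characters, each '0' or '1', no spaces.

Answer: 011110010000001010

Derivation:
Gen 0: 101111101110011101
Gen 1 (rule 135): 100111000100101001
Gen 2 (rule 146): 011010101011000110
Gen 3 (rule 126): 111111111111101111
Gen 4 (rule 135): 011111111111000110
Gen 5 (rule 146): 101111111110101001
Gen 6 (rule 126): 111000000011111111
Gen 7 (rule 135): 010011111101111110
Gen 8 (rule 146): 101101111000111101
Gen 9 (rule 126): 111111001101100111
Gen 10 (rule 135): 011110010000001010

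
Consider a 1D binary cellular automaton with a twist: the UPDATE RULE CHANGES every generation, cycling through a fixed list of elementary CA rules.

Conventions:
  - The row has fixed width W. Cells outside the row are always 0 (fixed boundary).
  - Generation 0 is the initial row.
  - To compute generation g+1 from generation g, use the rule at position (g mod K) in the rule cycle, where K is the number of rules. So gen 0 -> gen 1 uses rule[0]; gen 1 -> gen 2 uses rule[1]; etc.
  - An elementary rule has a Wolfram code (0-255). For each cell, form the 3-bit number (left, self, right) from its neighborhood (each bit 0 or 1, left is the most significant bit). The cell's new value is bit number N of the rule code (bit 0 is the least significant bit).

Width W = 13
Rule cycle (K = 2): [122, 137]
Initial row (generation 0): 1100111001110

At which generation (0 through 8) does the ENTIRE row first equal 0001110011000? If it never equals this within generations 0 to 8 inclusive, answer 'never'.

Gen 0: 1100111001110
Gen 1 (rule 122): 1111101111011
Gen 2 (rule 137): 1111001110010
Gen 3 (rule 122): 1001111011101
Gen 4 (rule 137): 0001110011000
Gen 5 (rule 122): 0011011111100
Gen 6 (rule 137): 1010011111001
Gen 7 (rule 122): 0101110001110
Gen 8 (rule 137): 0001100101100

Answer: 4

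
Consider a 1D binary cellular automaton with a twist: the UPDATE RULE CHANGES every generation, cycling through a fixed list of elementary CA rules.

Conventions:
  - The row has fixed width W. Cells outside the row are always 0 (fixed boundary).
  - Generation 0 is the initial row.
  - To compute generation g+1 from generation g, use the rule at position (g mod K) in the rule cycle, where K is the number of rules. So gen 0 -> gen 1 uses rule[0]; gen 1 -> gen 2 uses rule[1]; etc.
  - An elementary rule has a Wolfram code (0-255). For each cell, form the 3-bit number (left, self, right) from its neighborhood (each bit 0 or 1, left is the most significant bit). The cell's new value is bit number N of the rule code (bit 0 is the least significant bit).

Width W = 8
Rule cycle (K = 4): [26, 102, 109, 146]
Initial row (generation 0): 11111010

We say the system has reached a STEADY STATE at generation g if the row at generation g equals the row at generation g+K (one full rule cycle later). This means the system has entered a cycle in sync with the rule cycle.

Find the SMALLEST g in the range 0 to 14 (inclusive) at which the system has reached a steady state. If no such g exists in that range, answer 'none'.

Answer: 5

Derivation:
Gen 0: 11111010
Gen 1 (rule 26): 10000001
Gen 2 (rule 102): 10000011
Gen 3 (rule 109): 10111011
Gen 4 (rule 146): 00010000
Gen 5 (rule 26): 00101000
Gen 6 (rule 102): 01111000
Gen 7 (rule 109): 01001011
Gen 8 (rule 146): 10110000
Gen 9 (rule 26): 00101000
Gen 10 (rule 102): 01111000
Gen 11 (rule 109): 01001011
Gen 12 (rule 146): 10110000
Gen 13 (rule 26): 00101000
Gen 14 (rule 102): 01111000
Gen 15 (rule 109): 01001011
Gen 16 (rule 146): 10110000
Gen 17 (rule 26): 00101000
Gen 18 (rule 102): 01111000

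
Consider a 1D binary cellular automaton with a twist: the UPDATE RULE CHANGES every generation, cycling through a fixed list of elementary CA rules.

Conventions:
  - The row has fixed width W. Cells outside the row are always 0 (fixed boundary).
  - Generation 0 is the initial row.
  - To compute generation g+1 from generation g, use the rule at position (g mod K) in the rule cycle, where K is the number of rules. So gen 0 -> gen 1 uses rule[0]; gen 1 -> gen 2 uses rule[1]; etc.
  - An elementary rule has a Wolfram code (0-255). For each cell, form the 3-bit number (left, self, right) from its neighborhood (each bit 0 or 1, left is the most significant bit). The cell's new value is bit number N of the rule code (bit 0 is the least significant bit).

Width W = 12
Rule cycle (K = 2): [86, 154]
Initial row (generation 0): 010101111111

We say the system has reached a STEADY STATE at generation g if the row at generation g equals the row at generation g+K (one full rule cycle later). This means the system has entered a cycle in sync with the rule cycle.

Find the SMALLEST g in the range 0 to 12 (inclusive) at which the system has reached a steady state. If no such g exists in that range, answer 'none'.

Answer: none

Derivation:
Gen 0: 010101111111
Gen 1 (rule 86): 110100000001
Gen 2 (rule 154): 100010000010
Gen 3 (rule 86): 110111000111
Gen 4 (rule 154): 100110101110
Gen 5 (rule 86): 111010100011
Gen 6 (rule 154): 110000010110
Gen 7 (rule 86): 011000110011
Gen 8 (rule 154): 110101101110
Gen 9 (rule 86): 010100100011
Gen 10 (rule 154): 100011010110
Gen 11 (rule 86): 110101010011
Gen 12 (rule 154): 100000001110
Gen 13 (rule 86): 110000010011
Gen 14 (rule 154): 101000101110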